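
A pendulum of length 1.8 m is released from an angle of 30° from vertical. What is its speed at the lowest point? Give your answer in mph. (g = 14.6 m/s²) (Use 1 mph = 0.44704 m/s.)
h = L(1 − cosθ) = 1.8(1 − cos30°) = 0.241154 m
v = √(2gh) = √(2·14.6·0.241154) = 2.65362 m/s = 5.936 mph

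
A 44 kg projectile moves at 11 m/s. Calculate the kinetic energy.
KE = ½mv² = ½(44)(11)² = 2662.0 J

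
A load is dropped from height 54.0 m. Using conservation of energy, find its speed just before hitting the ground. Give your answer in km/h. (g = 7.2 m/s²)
mgh = ½mv² ⇒ v = √(2gh) = √(2·7.2·54.0) = 27.8855 m/s = 100.4 km/h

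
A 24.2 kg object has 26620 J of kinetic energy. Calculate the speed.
v = √(2·KE/m) = √(2·26620/24.2) = 46.9 m/s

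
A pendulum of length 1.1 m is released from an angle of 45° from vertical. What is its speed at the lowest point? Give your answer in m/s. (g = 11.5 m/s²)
h = L(1 − cosθ) = 1.1(1 − cos45°) = 0.322183 m
v = √(2gh) = √(2·11.5·0.322183) = 2.722 m/s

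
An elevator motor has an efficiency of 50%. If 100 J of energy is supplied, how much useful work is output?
W_out = η·W_in = 0.5·100 = 50.0 J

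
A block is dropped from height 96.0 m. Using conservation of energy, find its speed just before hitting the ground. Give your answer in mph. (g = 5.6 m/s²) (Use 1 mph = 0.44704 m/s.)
mgh = ½mv² ⇒ v = √(2gh) = √(2·5.6·96.0) = 32.7902 m/s = 73.35 mph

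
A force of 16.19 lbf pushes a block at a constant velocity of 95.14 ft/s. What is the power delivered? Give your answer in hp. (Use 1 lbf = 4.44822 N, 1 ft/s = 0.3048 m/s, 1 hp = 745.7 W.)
Convert to SI: F = 72.0167 N, v = 28.9987 m/s
P = Fv = (72.0167)(28.9987) = 2088.39 W = 2.801 hp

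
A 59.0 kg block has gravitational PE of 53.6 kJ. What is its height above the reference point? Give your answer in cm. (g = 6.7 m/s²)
Convert to SI: m = 59.0 kg, PE = 53600.0 J
h = PE/(mg) = 53600.0/(59.0·6.7) = 135.593 m = 13560 cm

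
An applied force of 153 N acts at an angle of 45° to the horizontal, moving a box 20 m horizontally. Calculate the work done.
W = F·d·cosθ = (153)(20)cos(45°) = 2164 J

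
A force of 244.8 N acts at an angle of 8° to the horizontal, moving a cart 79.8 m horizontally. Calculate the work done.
W = F·d·cosθ = (244.8)(79.8)cos(8°) = 19340 J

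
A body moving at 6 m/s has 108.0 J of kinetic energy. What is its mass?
m = 2·KE/v² = 2·108.0/(6)² = 6.0 kg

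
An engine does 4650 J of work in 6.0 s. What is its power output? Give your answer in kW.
P = W/t = 4650.0/6.0 = 775.0 W = 0.775 kW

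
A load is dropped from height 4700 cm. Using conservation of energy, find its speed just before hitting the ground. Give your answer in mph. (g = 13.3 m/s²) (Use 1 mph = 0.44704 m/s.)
Convert to SI: h = 47.0 m
mgh = ½mv² ⇒ v = √(2gh) = √(2·13.3·47.0) = 35.3582 m/s = 79.09 mph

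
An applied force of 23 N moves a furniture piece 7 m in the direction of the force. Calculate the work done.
W = F·d = (23)(7) = 161.0 J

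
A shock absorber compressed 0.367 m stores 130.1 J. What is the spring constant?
k = 2·PE/x² = 2·130.1/(0.367)² = 1932 N/m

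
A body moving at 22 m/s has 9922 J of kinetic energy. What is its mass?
m = 2·KE/v² = 2·9922/(22)² = 41.0 kg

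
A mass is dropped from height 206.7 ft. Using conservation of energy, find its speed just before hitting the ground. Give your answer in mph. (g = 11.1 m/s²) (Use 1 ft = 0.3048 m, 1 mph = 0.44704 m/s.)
Convert to SI: h = 63.0022 m
mgh = ½mv² ⇒ v = √(2gh) = √(2·11.1·63.0022) = 37.3985 m/s = 83.66 mph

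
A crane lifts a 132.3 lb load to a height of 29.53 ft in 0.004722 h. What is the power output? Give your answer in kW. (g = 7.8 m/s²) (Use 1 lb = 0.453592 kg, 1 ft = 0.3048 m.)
Convert to SI: m = 60.0102 kg, h = 9.00074 m, t = 16.9992 s
P = mgh/t = (60.0102)(7.8)(9.00074)/16.9992 = 247.839 W = 0.2478 kW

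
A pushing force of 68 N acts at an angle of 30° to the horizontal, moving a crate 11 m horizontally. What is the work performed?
W = F·d·cosθ = (68)(11)cos(30°) = 647.8 J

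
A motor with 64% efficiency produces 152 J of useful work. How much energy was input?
W_in = W_out/η = 152/0.64 = 237.5 J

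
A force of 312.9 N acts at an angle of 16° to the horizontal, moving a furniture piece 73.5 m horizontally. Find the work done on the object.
W = F·d·cosθ = (312.9)(73.5)cos(16°) = 22110 J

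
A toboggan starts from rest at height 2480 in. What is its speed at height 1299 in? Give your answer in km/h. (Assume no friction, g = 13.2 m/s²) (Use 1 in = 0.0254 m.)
Convert to SI: h₁−h₂ = 29.9974 m
mgh₁ = mgh₂ + ½mv² ⇒ v = √(2g(h₁−h₂)) = √(2·13.2·29.9974) = 28.1413 m/s = 101.3 km/h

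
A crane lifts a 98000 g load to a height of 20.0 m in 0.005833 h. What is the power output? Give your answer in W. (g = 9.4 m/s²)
Convert to SI: m = 98.0 kg, h = 20.0 m, t = 20.9988 s
P = mgh/t = (98.0)(9.4)(20.0)/20.9988 = 877.4 W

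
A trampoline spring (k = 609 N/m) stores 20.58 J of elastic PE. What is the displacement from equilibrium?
x = √(2·PE/k) = √(2·20.58/609) = 0.26 m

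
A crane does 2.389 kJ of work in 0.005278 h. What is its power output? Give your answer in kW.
Convert to SI: W = 2389.0 J, t = 19.0008 s
P = W/t = 2389.0/19.0008 = 125.732 W = 0.1257 kW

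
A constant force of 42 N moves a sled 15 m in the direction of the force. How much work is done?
W = F·d = (42)(15) = 630.0 J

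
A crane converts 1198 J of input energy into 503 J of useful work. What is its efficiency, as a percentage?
η = W_out/W_in = 503/1198 = 41.99%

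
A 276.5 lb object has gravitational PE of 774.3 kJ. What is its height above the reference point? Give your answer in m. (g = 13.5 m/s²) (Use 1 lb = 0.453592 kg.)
Convert to SI: m = 125.418 kg, PE = 774300 J
h = PE/(mg) = 774300/(125.418·13.5) = 457.3 m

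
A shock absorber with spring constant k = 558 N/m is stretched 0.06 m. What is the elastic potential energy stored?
PE = ½kx² = ½(558)(0.06)² = 1.004 J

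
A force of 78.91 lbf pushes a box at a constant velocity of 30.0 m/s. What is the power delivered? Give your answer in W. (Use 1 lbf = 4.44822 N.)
Convert to SI: F = 351.009 N, v = 30.0 m/s
P = Fv = (351.009)(30.0) = 10530 W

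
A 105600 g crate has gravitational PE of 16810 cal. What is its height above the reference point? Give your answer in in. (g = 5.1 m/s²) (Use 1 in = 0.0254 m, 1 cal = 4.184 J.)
Convert to SI: m = 105.6 kg, PE = 70333.0 J
h = PE/(mg) = 70333.0/(105.6·5.1) = 130.595 m = 5142 in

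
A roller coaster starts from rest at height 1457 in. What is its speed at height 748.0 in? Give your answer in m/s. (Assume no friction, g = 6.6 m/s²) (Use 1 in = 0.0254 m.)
Convert to SI: h₁−h₂ = 18.0086 m
mgh₁ = mgh₂ + ½mv² ⇒ v = √(2g(h₁−h₂)) = √(2·6.6·18.0086) = 15.42 m/s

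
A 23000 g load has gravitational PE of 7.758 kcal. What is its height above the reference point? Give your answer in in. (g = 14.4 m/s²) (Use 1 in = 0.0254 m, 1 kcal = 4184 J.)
Convert to SI: m = 23.0 kg, PE = 32459.5 J
h = PE/(mg) = 32459.5/(23.0·14.4) = 98.0057 m = 3858 in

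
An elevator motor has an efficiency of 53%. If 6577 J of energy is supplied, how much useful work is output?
W_out = η·W_in = 0.53·6577 = 3485.81 J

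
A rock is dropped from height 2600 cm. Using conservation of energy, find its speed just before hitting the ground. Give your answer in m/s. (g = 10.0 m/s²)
Convert to SI: h = 26.0 m
mgh = ½mv² ⇒ v = √(2gh) = √(2·10.0·26.0) = 22.8 m/s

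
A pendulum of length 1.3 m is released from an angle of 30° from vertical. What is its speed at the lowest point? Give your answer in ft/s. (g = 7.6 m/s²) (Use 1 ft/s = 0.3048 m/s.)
h = L(1 − cosθ) = 1.3(1 − cos30°) = 0.174167 m
v = √(2gh) = √(2·7.6·0.174167) = 1.62706 m/s = 5.338 ft/s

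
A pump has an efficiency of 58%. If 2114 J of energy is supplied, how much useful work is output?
W_out = η·W_in = 0.58·2114 = 1226.12 J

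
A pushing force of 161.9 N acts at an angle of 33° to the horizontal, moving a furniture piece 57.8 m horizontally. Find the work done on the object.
W = F·d·cosθ = (161.9)(57.8)cos(33°) = 7848 J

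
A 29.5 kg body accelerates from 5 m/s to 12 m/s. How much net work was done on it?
W = ΔKE = ½m(v₂² − v₁²) = ½(29.5)(12² − 5²) = 1755.25 J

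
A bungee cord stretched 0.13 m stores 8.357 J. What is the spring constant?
k = 2·PE/x² = 2·8.357/(0.13)² = 989.0 N/m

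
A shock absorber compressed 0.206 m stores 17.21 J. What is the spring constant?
k = 2·PE/x² = 2·17.21/(0.206)² = 811.1 N/m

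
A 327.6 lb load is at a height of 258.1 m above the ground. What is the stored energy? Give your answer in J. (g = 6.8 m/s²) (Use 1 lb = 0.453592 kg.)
Convert to SI: m = 148.597 kg, h = 258.1 m
PE = mgh = (148.597)(6.8)(258.1) = 260800 J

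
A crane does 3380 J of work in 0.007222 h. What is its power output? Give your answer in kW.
Convert to SI: W = 3380.0 J, t = 25.9992 s
P = W/t = 3380.0/25.9992 = 130.004 W = 0.13 kW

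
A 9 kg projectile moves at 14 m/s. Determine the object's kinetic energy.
KE = ½mv² = ½(9)(14)² = 882.0 J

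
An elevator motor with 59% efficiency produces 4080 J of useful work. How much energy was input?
W_in = W_out/η = 4080/0.59 = 6915 J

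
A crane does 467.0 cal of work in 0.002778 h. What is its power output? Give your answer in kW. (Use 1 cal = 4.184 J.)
Convert to SI: W = 1953.93 J, t = 10.0008 s
P = W/t = 1953.93/10.0008 = 195.377 W = 0.1954 kW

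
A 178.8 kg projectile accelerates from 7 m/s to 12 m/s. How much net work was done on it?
W = ΔKE = ½m(v₂² − v₁²) = ½(178.8)(12² − 7²) = 8493.0 J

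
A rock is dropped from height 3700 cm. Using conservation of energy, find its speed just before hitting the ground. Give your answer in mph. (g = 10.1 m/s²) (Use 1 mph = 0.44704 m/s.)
Convert to SI: h = 37.0 m
mgh = ½mv² ⇒ v = √(2gh) = √(2·10.1·37.0) = 27.3386 m/s = 61.15 mph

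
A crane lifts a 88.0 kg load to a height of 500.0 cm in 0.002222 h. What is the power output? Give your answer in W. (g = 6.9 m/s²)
Convert to SI: m = 88.0 kg, h = 5.0 m, t = 7.9992 s
P = mgh/t = (88.0)(6.9)(5.0)/7.9992 = 379.5 W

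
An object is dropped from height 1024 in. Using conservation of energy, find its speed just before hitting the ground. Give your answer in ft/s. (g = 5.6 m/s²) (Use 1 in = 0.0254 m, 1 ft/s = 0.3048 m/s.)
Convert to SI: h = 26.0096 m
mgh = ½mv² ⇒ v = √(2gh) = √(2·5.6·26.0096) = 17.0677 m/s = 56.0 ft/s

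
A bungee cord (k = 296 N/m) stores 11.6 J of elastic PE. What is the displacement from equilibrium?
x = √(2·PE/k) = √(2·11.6/296) = 0.28 m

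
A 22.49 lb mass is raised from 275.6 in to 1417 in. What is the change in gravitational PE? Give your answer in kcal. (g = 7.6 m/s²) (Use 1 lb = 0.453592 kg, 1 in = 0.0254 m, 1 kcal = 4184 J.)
Convert to SI: m = 10.2013 kg, Δh = 28.9916 m
ΔPE = mgΔh = (10.2013)(7.6)(28.9916) = 2247.71 J = 0.5372 kcal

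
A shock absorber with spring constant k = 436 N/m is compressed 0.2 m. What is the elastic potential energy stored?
PE = ½kx² = ½(436)(0.2)² = 8.72 J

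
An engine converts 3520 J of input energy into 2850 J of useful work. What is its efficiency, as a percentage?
η = W_out/W_in = 2850/3520 = 80.97%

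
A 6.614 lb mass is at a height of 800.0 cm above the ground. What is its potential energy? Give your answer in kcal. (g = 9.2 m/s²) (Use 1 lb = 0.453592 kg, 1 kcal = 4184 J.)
Convert to SI: m = 3.00006 kg, h = 8.0 m
PE = mgh = (3.00006)(9.2)(8.0) = 220.804 J = 0.05277 kcal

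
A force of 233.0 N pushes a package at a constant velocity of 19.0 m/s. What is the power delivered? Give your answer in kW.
P = Fv = (233.0)(19.0) = 4427.0 W = 4.427 kW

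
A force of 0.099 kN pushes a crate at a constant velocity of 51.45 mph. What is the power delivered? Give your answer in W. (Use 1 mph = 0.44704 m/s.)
Convert to SI: F = 99.0 N, v = 23.0002 m/s
P = Fv = (99.0)(23.0002) = 2277 W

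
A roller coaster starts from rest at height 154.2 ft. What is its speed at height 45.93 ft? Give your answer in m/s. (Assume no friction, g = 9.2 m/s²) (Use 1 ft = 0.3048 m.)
Convert to SI: h₁−h₂ = 33.0007 m
mgh₁ = mgh₂ + ½mv² ⇒ v = √(2g(h₁−h₂)) = √(2·9.2·33.0007) = 24.64 m/s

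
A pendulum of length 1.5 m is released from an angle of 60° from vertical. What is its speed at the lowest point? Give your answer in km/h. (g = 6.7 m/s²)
h = L(1 − cosθ) = 1.5(1 − cos60°) = 0.75 m
v = √(2gh) = √(2·6.7·0.75) = 3.17017 m/s = 11.41 km/h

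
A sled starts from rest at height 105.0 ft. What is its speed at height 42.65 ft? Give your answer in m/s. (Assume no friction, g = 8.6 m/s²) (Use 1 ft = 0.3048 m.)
Convert to SI: h₁−h₂ = 19.0043 m
mgh₁ = mgh₂ + ½mv² ⇒ v = √(2g(h₁−h₂)) = √(2·8.6·19.0043) = 18.08 m/s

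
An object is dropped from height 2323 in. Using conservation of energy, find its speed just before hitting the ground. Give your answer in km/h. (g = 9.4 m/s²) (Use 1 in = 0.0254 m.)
Convert to SI: h = 59.0042 m
mgh = ½mv² ⇒ v = √(2gh) = √(2·9.4·59.0042) = 33.3058 m/s = 119.9 km/h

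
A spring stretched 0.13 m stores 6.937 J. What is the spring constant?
k = 2·PE/x² = 2·6.937/(0.13)² = 820.9 N/m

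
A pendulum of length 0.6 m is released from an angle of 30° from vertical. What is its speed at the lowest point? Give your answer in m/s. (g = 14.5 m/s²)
h = L(1 − cosθ) = 0.6(1 − cos30°) = 0.0803848 m
v = √(2gh) = √(2·14.5·0.0803848) = 1.527 m/s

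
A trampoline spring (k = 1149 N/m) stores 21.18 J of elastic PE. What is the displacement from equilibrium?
x = √(2·PE/k) = √(2·21.18/1149) = 0.192 m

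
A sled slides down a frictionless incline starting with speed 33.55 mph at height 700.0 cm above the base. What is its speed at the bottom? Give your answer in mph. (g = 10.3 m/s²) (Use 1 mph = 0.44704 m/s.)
Convert to SI: v₀ = 14.9982 m/s, h = 7.0 m
½mv₀² + mgh = ½mv² ⇒ v = √(v₀² + 2gh) = √(14.9982² + 2·10.3·7.0) = 19.2132 m/s = 42.98 mph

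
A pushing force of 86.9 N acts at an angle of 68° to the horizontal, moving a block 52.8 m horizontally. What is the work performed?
W = F·d·cosθ = (86.9)(52.8)cos(68°) = 1719 J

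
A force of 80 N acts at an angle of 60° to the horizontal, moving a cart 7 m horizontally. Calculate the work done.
W = F·d·cosθ = (80)(7)cos(60°) = 280.0 J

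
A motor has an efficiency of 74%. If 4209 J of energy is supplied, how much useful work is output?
W_out = η·W_in = 0.74·4209 = 3114.66 J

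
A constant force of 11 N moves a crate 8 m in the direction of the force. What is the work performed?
W = F·d = (11)(8) = 88.0 J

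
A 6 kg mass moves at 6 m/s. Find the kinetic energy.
KE = ½mv² = ½(6)(6)² = 108.0 J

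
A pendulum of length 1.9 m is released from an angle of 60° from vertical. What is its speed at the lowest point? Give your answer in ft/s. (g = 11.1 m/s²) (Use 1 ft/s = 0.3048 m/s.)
h = L(1 − cosθ) = 1.9(1 − cos60°) = 0.95 m
v = √(2gh) = √(2·11.1·0.95) = 4.59239 m/s = 15.07 ft/s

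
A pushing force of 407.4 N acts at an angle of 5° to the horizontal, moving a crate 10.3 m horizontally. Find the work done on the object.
W = F·d·cosθ = (407.4)(10.3)cos(5°) = 4180 J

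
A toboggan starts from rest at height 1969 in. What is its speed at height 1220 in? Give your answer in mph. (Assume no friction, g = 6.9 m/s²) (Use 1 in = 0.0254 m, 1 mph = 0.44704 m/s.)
Convert to SI: h₁−h₂ = 19.0246 m
mgh₁ = mgh₂ + ½mv² ⇒ v = √(2g(h₁−h₂)) = √(2·6.9·19.0246) = 16.2031 m/s = 36.25 mph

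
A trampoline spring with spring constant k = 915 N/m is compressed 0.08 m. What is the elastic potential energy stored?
PE = ½kx² = ½(915)(0.08)² = 2.928 J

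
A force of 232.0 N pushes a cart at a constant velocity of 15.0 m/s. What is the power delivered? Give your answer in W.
P = Fv = (232.0)(15.0) = 3480 W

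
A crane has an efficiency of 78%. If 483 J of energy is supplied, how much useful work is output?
W_out = η·W_in = 0.78·483 = 376.74 J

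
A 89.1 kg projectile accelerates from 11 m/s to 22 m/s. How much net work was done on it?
W = ΔKE = ½m(v₂² − v₁²) = ½(89.1)(22² − 11²) = 16171.65 J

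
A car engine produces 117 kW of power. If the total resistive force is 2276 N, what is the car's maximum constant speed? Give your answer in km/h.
P = Fv ⇒ v = P/F = 117000 W/2276.0 N = 51.406 m/s = 185.1 km/h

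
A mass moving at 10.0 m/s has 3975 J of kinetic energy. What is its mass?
m = 2·KE/v² = 2·3975/(10.0)² = 79.5 kg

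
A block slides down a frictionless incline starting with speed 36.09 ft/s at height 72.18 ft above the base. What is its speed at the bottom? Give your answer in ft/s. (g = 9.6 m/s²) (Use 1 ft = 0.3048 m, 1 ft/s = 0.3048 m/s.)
Convert to SI: v₀ = 11.0002 m/s, h = 22.0005 m
½mv₀² + mgh = ½mv² ⇒ v = √(v₀² + 2gh) = √(11.0002² + 2·9.6·22.0005) = 23.3112 m/s = 76.48 ft/s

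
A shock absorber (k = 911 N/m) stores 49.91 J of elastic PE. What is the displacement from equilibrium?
x = √(2·PE/k) = √(2·49.91/911) = 0.331 m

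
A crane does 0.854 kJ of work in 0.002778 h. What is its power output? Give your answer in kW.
Convert to SI: W = 854.0 J, t = 10.0008 s
P = W/t = 854.0/10.0008 = 85.3932 W = 0.08539 kW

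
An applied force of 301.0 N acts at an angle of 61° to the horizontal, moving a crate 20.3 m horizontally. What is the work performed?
W = F·d·cosθ = (301.0)(20.3)cos(61°) = 2962 J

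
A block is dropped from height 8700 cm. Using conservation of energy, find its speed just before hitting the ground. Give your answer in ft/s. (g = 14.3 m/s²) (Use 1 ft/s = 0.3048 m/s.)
Convert to SI: h = 87.0 m
mgh = ½mv² ⇒ v = √(2gh) = √(2·14.3·87.0) = 49.8819 m/s = 163.7 ft/s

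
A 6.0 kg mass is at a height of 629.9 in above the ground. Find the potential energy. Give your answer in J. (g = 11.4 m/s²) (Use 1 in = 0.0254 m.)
Convert to SI: m = 6.0 kg, h = 15.9995 m
PE = mgh = (6.0)(11.4)(15.9995) = 1094 J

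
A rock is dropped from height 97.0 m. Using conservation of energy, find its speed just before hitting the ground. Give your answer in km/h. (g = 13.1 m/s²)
mgh = ½mv² ⇒ v = √(2gh) = √(2·13.1·97.0) = 50.4123 m/s = 181.5 km/h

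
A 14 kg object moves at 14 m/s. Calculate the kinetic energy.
KE = ½mv² = ½(14)(14)² = 1372.0 J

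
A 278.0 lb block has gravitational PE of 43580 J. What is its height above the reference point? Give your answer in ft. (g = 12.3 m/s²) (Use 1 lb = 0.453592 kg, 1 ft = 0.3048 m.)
Convert to SI: m = 126.099 kg, PE = 43580.0 J
h = PE/(mg) = 43580.0/(126.099·12.3) = 28.0978 m = 92.18 ft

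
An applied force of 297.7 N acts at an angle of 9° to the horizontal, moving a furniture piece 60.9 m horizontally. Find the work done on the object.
W = F·d·cosθ = (297.7)(60.9)cos(9°) = 17910 J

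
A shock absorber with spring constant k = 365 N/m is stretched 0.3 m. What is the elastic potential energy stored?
PE = ½kx² = ½(365)(0.3)² = 16.43 J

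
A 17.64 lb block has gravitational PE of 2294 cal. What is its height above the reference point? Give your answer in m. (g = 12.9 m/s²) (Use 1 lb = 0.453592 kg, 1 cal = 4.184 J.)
Convert to SI: m = 8.00136 kg, PE = 9598.1 J
h = PE/(mg) = 9598.1/(8.00136·12.9) = 92.99 m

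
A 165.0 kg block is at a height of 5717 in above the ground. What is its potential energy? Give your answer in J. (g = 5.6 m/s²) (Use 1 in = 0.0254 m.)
Convert to SI: m = 165.0 kg, h = 145.212 m
PE = mgh = (165.0)(5.6)(145.212) = 134200 J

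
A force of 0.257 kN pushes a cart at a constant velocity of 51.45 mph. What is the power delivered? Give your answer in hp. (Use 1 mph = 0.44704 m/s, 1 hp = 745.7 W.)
Convert to SI: F = 257.0 N, v = 23.0002 m/s
P = Fv = (257.0)(23.0002) = 5911.05 W = 7.927 hp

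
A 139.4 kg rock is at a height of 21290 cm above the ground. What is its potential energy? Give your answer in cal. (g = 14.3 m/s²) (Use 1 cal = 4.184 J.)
Convert to SI: m = 139.4 kg, h = 212.9 m
PE = mgh = (139.4)(14.3)(212.9) = 424399 J = 101400 cal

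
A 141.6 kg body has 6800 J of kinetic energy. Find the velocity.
v = √(2·KE/m) = √(2·6800/141.6) = 9.8 m/s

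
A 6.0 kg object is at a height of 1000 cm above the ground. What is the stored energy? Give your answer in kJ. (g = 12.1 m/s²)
Convert to SI: m = 6.0 kg, h = 10.0 m
PE = mgh = (6.0)(12.1)(10.0) = 726.0 J = 0.726 kJ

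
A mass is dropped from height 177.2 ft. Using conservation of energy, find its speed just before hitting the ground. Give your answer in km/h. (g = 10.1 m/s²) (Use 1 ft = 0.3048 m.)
Convert to SI: h = 54.0106 m
mgh = ½mv² ⇒ v = √(2gh) = √(2·10.1·54.0106) = 33.0305 m/s = 118.9 km/h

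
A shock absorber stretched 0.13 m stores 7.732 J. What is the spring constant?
k = 2·PE/x² = 2·7.732/(0.13)² = 915.0 N/m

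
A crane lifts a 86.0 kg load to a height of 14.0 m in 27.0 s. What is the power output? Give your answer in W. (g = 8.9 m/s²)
P = mgh/t = (86.0)(8.9)(14.0)/27.0 = 396.9 W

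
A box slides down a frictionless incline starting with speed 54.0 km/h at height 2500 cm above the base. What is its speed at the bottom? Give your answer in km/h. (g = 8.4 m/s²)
Convert to SI: v₀ = 15.0 m/s, h = 25.0 m
½mv₀² + mgh = ½mv² ⇒ v = √(v₀² + 2gh) = √(15.0² + 2·8.4·25.0) = 25.3969 m/s = 91.43 km/h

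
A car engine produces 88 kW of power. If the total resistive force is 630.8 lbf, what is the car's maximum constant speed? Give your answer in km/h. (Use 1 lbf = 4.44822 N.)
Convert to SI: F = 2805.94 N
P = Fv ⇒ v = P/F = 88000 W/2805.94 N = 31.3621 m/s = 112.9 km/h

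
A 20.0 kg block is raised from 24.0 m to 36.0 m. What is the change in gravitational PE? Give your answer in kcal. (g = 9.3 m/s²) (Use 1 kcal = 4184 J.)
ΔPE = mgΔh = (20.0)(9.3)(12.0) = 2232.0 J = 0.5335 kcal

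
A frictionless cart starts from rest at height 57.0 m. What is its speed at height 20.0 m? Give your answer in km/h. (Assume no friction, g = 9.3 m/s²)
mgh₁ = mgh₂ + ½mv² ⇒ v = √(2g(h₁−h₂)) = √(2·9.3·37.0) = 26.2336 m/s = 94.44 km/h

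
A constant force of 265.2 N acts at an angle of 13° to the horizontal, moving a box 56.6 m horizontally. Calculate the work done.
W = F·d·cosθ = (265.2)(56.6)cos(13°) = 14630 J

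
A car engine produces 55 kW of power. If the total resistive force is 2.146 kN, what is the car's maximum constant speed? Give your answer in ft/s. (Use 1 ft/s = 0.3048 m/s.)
Convert to SI: F = 2146.0 N
P = Fv ⇒ v = P/F = 55000 W/2146.0 N = 25.6291 m/s = 84.08 ft/s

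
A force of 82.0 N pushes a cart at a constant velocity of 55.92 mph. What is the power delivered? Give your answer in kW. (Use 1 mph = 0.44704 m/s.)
Convert to SI: F = 82.0 N, v = 24.9985 m/s
P = Fv = (82.0)(24.9985) = 2049.88 W = 2.05 kW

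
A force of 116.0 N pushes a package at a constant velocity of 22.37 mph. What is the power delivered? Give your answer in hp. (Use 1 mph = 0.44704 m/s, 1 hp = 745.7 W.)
Convert to SI: F = 116.0 N, v = 10.0003 m/s
P = Fv = (116.0)(10.0003) = 1160.03 W = 1.556 hp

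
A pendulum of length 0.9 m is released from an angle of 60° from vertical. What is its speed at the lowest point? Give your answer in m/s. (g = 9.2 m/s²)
h = L(1 − cosθ) = 0.9(1 − cos60°) = 0.45 m
v = √(2gh) = √(2·9.2·0.45) = 2.877 m/s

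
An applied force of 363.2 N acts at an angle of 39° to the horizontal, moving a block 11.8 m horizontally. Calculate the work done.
W = F·d·cosθ = (363.2)(11.8)cos(39°) = 3331 J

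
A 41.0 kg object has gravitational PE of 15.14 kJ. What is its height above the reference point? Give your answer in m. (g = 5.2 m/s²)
Convert to SI: m = 41.0 kg, PE = 15140.0 J
h = PE/(mg) = 15140.0/(41.0·5.2) = 71.01 m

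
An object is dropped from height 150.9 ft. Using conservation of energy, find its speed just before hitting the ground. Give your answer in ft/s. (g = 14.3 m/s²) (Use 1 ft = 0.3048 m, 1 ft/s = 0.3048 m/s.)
Convert to SI: h = 45.9943 m
mgh = ½mv² ⇒ v = √(2gh) = √(2·14.3·45.9943) = 36.269 m/s = 119.0 ft/s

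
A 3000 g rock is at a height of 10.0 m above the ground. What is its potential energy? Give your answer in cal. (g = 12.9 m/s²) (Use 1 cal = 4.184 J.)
Convert to SI: m = 3.0 kg, h = 10.0 m
PE = mgh = (3.0)(12.9)(10.0) = 387.0 J = 92.5 cal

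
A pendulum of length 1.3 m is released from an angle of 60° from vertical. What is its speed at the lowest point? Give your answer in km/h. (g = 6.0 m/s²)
h = L(1 − cosθ) = 1.3(1 − cos60°) = 0.65 m
v = √(2gh) = √(2·6.0·0.65) = 2.79285 m/s = 10.05 km/h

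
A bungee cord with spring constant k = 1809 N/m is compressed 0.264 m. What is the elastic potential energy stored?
PE = ½kx² = ½(1809)(0.264)² = 63.04 J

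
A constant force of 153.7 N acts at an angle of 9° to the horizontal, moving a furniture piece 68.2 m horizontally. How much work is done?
W = F·d·cosθ = (153.7)(68.2)cos(9°) = 10350 J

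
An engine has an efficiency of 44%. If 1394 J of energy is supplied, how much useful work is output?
W_out = η·W_in = 0.44·1394 = 613.36 J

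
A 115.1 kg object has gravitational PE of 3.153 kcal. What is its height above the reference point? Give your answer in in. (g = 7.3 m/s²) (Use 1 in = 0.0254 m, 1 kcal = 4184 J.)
Convert to SI: m = 115.1 kg, PE = 13192.2 J
h = PE/(mg) = 13192.2/(115.1·7.3) = 15.7006 m = 618.1 in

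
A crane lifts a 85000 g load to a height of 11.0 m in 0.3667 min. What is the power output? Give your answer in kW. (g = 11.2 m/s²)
Convert to SI: m = 85.0 kg, h = 11.0 m, t = 22.002 s
P = mgh/t = (85.0)(11.2)(11.0)/22.002 = 475.957 W = 0.476 kW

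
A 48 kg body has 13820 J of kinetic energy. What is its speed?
v = √(2·KE/m) = √(2·13820/48) = 24.0 m/s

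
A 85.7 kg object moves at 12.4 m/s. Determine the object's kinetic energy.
KE = ½mv² = ½(85.7)(12.4)² = 6589 J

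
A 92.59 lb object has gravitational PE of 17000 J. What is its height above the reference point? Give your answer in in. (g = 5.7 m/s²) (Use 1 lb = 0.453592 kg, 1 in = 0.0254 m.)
Convert to SI: m = 41.9981 kg, PE = 17000.0 J
h = PE/(mg) = 17000.0/(41.9981·5.7) = 71.0141 m = 2796 in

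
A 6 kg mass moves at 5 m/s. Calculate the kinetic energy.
KE = ½mv² = ½(6)(5)² = 75.0 J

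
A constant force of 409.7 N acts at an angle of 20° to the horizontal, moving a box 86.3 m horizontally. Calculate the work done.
W = F·d·cosθ = (409.7)(86.3)cos(20°) = 33220 J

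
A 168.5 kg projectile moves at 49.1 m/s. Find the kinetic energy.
KE = ½mv² = ½(168.5)(49.1)² = 203100 J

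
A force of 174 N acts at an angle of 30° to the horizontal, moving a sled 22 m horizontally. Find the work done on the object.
W = F·d·cosθ = (174)(22)cos(30°) = 3315 J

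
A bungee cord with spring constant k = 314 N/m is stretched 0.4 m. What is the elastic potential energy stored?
PE = ½kx² = ½(314)(0.4)² = 25.12 J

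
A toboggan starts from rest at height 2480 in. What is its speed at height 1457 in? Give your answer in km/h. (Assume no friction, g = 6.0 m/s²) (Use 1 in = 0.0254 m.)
Convert to SI: h₁−h₂ = 25.9842 m
mgh₁ = mgh₂ + ½mv² ⇒ v = √(2g(h₁−h₂)) = √(2·6.0·25.9842) = 17.6582 m/s = 63.57 km/h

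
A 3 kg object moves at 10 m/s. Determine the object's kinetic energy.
KE = ½mv² = ½(3)(10)² = 150.0 J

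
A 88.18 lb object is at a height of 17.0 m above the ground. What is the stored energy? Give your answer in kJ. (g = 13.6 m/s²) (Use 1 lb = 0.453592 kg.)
Convert to SI: m = 39.9977 kg, h = 17.0 m
PE = mgh = (39.9977)(13.6)(17.0) = 9247.48 J = 9.247 kJ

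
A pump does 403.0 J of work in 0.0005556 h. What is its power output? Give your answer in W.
Convert to SI: W = 403.0 J, t = 2.00016 s
P = W/t = 403.0/2.00016 = 201.5 W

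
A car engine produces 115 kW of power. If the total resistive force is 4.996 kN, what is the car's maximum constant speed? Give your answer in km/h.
Convert to SI: F = 4996.0 N
P = Fv ⇒ v = P/F = 115000 W/4996.0 N = 23.0184 m/s = 82.87 km/h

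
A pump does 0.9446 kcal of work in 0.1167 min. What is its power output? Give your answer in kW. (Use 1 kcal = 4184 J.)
Convert to SI: W = 3952.21 J, t = 7.002 s
P = W/t = 3952.21/7.002 = 564.44 W = 0.5644 kW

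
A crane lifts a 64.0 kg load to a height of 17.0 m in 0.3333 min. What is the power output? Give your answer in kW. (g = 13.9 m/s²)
Convert to SI: m = 64.0 kg, h = 17.0 m, t = 19.998 s
P = mgh/t = (64.0)(13.9)(17.0)/19.998 = 756.236 W = 0.7562 kW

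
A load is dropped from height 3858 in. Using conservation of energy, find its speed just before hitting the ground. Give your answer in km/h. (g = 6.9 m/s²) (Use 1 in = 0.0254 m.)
Convert to SI: h = 97.9932 m
mgh = ½mv² ⇒ v = √(2gh) = √(2·6.9·97.9932) = 36.7737 m/s = 132.4 km/h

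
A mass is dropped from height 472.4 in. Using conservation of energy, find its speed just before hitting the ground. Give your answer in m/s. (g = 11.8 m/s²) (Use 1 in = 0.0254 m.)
Convert to SI: h = 11.999 m
mgh = ½mv² ⇒ v = √(2gh) = √(2·11.8·11.999) = 16.83 m/s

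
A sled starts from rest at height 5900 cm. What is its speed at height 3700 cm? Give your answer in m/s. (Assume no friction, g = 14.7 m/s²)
Convert to SI: h₁−h₂ = 22.0 m
mgh₁ = mgh₂ + ½mv² ⇒ v = √(2g(h₁−h₂)) = √(2·14.7·22.0) = 25.43 m/s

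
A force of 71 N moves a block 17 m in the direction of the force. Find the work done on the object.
W = F·d = (71)(17) = 1207 J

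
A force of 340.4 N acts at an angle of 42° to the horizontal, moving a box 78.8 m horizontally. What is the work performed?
W = F·d·cosθ = (340.4)(78.8)cos(42°) = 19930 J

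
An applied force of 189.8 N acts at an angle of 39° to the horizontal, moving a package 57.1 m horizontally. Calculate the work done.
W = F·d·cosθ = (189.8)(57.1)cos(39°) = 8422 J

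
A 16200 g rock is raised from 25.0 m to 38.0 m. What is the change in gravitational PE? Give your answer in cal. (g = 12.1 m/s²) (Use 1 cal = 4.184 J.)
Convert to SI: m = 16.2 kg, Δh = 13.0 m
ΔPE = mgΔh = (16.2)(12.1)(13.0) = 2548.26 J = 609.0 cal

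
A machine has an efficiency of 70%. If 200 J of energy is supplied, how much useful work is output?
W_out = η·W_in = 0.7·200 = 140.0 J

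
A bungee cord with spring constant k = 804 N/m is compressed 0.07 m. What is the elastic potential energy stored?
PE = ½kx² = ½(804)(0.07)² = 1.97 J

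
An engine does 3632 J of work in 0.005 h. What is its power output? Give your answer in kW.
Convert to SI: W = 3632.0 J, t = 18.0 s
P = W/t = 3632.0/18.0 = 201.778 W = 0.2018 kW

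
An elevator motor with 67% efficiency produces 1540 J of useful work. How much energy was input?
W_in = W_out/η = 1540/0.67 = 2299 J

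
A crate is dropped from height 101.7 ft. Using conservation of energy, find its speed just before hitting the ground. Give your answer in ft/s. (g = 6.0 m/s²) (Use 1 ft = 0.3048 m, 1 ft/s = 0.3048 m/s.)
Convert to SI: h = 30.9982 m
mgh = ½mv² ⇒ v = √(2gh) = √(2·6.0·30.9982) = 19.2867 m/s = 63.28 ft/s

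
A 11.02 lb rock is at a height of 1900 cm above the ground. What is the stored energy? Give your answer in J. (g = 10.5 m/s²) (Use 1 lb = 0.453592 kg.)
Convert to SI: m = 4.99858 kg, h = 19.0 m
PE = mgh = (4.99858)(10.5)(19.0) = 997.2 J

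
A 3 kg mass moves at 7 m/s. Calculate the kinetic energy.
KE = ½mv² = ½(3)(7)² = 73.5 J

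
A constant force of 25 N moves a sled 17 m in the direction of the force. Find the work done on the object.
W = F·d = (25)(17) = 425.0 J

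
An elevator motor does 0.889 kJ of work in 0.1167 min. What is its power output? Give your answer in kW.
Convert to SI: W = 889.0 J, t = 7.002 s
P = W/t = 889.0/7.002 = 126.964 W = 0.127 kW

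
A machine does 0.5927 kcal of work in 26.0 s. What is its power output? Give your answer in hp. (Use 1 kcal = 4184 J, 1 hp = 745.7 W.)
Convert to SI: W = 2479.86 J, t = 26.0 s
P = W/t = 2479.86/26.0 = 95.3791 W = 0.1279 hp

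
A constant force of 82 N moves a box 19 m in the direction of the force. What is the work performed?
W = F·d = (82)(19) = 1558 J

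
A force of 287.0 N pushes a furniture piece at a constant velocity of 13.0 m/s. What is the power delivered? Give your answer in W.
P = Fv = (287.0)(13.0) = 3731 W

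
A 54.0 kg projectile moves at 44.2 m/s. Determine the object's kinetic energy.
KE = ½mv² = ½(54.0)(44.2)² = 52750 J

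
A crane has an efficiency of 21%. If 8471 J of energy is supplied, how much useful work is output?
W_out = η·W_in = 0.21·8471 = 1778.91 J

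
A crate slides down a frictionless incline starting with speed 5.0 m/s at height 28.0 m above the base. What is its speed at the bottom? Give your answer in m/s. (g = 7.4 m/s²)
½mv₀² + mgh = ½mv² ⇒ v = √(v₀² + 2gh) = √(5.0² + 2·7.4·28.0) = 20.96 m/s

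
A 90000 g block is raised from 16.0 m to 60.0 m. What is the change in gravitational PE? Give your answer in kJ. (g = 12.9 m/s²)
Convert to SI: m = 90.0 kg, Δh = 44.0 m
ΔPE = mgΔh = (90.0)(12.9)(44.0) = 51084.0 J = 51.08 kJ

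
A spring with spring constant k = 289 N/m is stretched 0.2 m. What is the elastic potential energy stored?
PE = ½kx² = ½(289)(0.2)² = 5.78 J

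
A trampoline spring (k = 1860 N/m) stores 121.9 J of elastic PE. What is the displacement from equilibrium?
x = √(2·PE/k) = √(2·121.9/1860) = 0.362 m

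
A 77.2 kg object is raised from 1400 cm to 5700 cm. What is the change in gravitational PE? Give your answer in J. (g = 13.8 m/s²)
Convert to SI: m = 77.2 kg, Δh = 43.0 m
ΔPE = mgΔh = (77.2)(13.8)(43.0) = 45810 J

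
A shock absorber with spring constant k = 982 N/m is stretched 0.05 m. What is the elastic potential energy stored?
PE = ½kx² = ½(982)(0.05)² = 1.228 J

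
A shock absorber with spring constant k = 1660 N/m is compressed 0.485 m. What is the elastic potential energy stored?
PE = ½kx² = ½(1660)(0.485)² = 195.2 J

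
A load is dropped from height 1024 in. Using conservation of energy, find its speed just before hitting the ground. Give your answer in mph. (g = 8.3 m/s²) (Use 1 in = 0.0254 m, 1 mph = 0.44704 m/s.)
Convert to SI: h = 26.0096 m
mgh = ½mv² ⇒ v = √(2gh) = √(2·8.3·26.0096) = 20.7788 m/s = 46.48 mph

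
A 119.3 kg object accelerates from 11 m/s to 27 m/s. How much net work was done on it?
W = ΔKE = ½m(v₂² − v₁²) = ½(119.3)(27² − 11²) = 36267.2 J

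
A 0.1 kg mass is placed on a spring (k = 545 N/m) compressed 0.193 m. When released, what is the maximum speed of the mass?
½kx² = ½mv² ⇒ v = x√(k/m) = (0.193)√(545/0.1) = 14.25 m/s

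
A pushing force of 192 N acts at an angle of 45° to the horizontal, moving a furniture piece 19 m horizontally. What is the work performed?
W = F·d·cosθ = (192)(19)cos(45°) = 2580 J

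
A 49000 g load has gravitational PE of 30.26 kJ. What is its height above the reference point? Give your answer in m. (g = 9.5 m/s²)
Convert to SI: m = 49.0 kg, PE = 30260.0 J
h = PE/(mg) = 30260.0/(49.0·9.5) = 65.01 m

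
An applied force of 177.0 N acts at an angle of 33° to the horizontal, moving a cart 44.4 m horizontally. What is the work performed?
W = F·d·cosθ = (177.0)(44.4)cos(33°) = 6591 J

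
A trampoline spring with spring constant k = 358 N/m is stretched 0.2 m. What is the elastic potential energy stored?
PE = ½kx² = ½(358)(0.2)² = 7.16 J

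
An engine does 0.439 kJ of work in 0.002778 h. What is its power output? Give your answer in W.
Convert to SI: W = 439.0 J, t = 10.0008 s
P = W/t = 439.0/10.0008 = 43.9 W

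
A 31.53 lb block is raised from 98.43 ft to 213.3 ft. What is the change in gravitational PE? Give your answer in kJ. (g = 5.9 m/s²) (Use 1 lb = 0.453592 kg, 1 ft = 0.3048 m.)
Convert to SI: m = 14.3018 kg, Δh = 35.0124 m
ΔPE = mgΔh = (14.3018)(5.9)(35.0124) = 2954.36 J = 2.954 kJ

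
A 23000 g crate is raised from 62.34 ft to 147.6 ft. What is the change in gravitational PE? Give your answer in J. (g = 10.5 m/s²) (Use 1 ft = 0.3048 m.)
Convert to SI: m = 23.0 kg, Δh = 25.9872 m
ΔPE = mgΔh = (23.0)(10.5)(25.9872) = 6276 J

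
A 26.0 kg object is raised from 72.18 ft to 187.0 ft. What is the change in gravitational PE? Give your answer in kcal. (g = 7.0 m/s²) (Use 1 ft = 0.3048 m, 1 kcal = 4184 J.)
Convert to SI: m = 26.0 kg, Δh = 34.9971 m
ΔPE = mgΔh = (26.0)(7.0)(34.9971) = 6369.48 J = 1.522 kcal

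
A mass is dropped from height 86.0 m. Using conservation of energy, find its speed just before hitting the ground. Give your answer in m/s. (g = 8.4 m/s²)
mgh = ½mv² ⇒ v = √(2gh) = √(2·8.4·86.0) = 38.01 m/s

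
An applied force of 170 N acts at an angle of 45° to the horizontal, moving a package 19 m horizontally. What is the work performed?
W = F·d·cosθ = (170)(19)cos(45°) = 2284 J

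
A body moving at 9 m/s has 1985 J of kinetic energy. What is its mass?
m = 2·KE/v² = 2·1985/(9)² = 49.01 kg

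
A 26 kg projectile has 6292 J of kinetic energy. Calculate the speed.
v = √(2·KE/m) = √(2·6292/26) = 22.0 m/s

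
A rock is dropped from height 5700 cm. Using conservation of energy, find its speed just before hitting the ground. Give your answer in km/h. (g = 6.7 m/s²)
Convert to SI: h = 57.0 m
mgh = ½mv² ⇒ v = √(2gh) = √(2·6.7·57.0) = 27.6369 m/s = 99.49 km/h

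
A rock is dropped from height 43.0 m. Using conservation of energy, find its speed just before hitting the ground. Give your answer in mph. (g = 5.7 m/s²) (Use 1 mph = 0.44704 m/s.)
mgh = ½mv² ⇒ v = √(2gh) = √(2·5.7·43.0) = 22.1405 m/s = 49.53 mph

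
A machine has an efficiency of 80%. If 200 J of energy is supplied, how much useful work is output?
W_out = η·W_in = 0.8·200 = 160.0 J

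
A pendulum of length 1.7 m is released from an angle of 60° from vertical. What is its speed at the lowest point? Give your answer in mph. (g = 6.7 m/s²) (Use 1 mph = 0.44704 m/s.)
h = L(1 − cosθ) = 1.7(1 − cos60°) = 0.85 m
v = √(2gh) = √(2·6.7·0.85) = 3.37491 m/s = 7.549 mph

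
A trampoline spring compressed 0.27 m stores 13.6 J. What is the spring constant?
k = 2·PE/x² = 2·13.6/(0.27)² = 373.1 N/m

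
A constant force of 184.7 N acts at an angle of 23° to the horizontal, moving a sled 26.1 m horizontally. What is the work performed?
W = F·d·cosθ = (184.7)(26.1)cos(23°) = 4437 J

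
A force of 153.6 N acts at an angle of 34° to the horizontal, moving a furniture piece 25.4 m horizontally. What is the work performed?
W = F·d·cosθ = (153.6)(25.4)cos(34°) = 3234 J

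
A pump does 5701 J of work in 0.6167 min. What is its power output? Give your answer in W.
Convert to SI: W = 5701.0 J, t = 37.002 s
P = W/t = 5701.0/37.002 = 154.1 W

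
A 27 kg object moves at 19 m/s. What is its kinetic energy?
KE = ½mv² = ½(27)(19)² = 4873.5 J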